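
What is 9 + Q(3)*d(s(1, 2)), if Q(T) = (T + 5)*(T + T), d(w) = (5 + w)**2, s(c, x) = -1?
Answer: 777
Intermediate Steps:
Q(T) = 2*T*(5 + T) (Q(T) = (5 + T)*(2*T) = 2*T*(5 + T))
9 + Q(3)*d(s(1, 2)) = 9 + (2*3*(5 + 3))*(5 - 1)**2 = 9 + (2*3*8)*4**2 = 9 + 48*16 = 9 + 768 = 777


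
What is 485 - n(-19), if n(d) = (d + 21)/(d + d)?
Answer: 9216/19 ≈ 485.05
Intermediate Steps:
n(d) = (21 + d)/(2*d) (n(d) = (21 + d)/((2*d)) = (21 + d)*(1/(2*d)) = (21 + d)/(2*d))
485 - n(-19) = 485 - (21 - 19)/(2*(-19)) = 485 - (-1)*2/(2*19) = 485 - 1*(-1/19) = 485 + 1/19 = 9216/19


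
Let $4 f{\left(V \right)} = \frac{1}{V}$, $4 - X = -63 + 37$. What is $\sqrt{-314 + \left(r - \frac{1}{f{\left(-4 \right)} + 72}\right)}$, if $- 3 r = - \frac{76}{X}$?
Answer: $\frac{2 i \sqrt{23337405515}}{17265} \approx 17.697 i$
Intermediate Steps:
$X = 30$ ($X = 4 - \left(-63 + 37\right) = 4 - -26 = 4 + 26 = 30$)
$f{\left(V \right)} = \frac{1}{4 V}$
$r = \frac{38}{45}$ ($r = - \frac{\left(-76\right) \frac{1}{30}}{3} = \left(- \frac{1}{3}\right) \left(- \frac{38}{15}\right) = \frac{38}{45} \approx 0.84444$)
$\sqrt{-314 + \left(r - \frac{1}{f{\left(-4 \right)} + 72}\right)} = \sqrt{-314 + \left(\frac{38}{45} - \frac{1}{\frac{1}{4 \left(-4\right)} + 72}\right)} = \sqrt{-314 + \left(\frac{38}{45} - \frac{1}{\frac{1}{4} \left(- \frac{1}{4}\right) + 72}\right)} = \sqrt{-314 + \left(\frac{38}{45} - \frac{1}{- \frac{1}{16} + 72}\right)} = \sqrt{-314 + \left(\frac{38}{45} - \frac{1}{\frac{1151}{16}}\right)} = \sqrt{-314 + \left(\frac{38}{45} - \frac{16}{1151}\right)} = \sqrt{-314 + \frac{43018}{51795}} = \sqrt{- \frac{16220612}{51795}} = \frac{2 i \sqrt{23337405515}}{17265}$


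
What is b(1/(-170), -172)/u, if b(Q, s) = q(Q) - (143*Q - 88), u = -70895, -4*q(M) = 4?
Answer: -14933/12052150 ≈ -0.0012390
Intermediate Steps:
q(M) = -1 (q(M) = -1/4*4 = -1)
b(Q, s) = 87 - 143*Q (b(Q, s) = -1 - (143*Q - 88) = -1 - (-88 + 143*Q) = -1 + (88 - 143*Q) = 87 - 143*Q)
b(1/(-170), -172)/u = (87 - 143/(-170))/(-70895) = (87 - 143*(-1/170))*(-1/70895) = (87 + 143/170)*(-1/70895) = (14933/170)*(-1/70895) = -14933/12052150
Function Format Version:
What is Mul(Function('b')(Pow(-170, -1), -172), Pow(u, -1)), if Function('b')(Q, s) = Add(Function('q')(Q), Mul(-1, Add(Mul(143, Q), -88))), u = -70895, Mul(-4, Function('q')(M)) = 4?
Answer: Rational(-14933, 12052150) ≈ -0.0012390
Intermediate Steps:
Function('q')(M) = -1 (Function('q')(M) = Mul(Rational(-1, 4), 4) = -1)
Function('b')(Q, s) = Add(87, Mul(-143, Q)) (Function('b')(Q, s) = Add(-1, Mul(-1, Add(Mul(143, Q), -88))) = Add(-1, Mul(-1, Add(-88, Mul(143, Q)))) = Add(-1, Add(88, Mul(-143, Q))) = Add(87, Mul(-143, Q)))
Mul(Function('b')(Pow(-170, -1), -172), Pow(u, -1)) = Mul(Add(87, Mul(-143, Pow(-170, -1))), Pow(-70895, -1)) = Mul(Add(87, Mul(-143, Rational(-1, 170))), Rational(-1, 70895)) = Mul(Add(87, Rational(143, 170)), Rational(-1, 70895)) = Mul(Rational(14933, 170), Rational(-1, 70895)) = Rational(-14933, 12052150)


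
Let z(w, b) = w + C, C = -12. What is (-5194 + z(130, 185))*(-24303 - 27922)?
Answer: 265094100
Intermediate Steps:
z(w, b) = -12 + w (z(w, b) = w - 12 = -12 + w)
(-5194 + z(130, 185))*(-24303 - 27922) = (-5194 + (-12 + 130))*(-24303 - 27922) = (-5194 + 118)*(-52225) = -5076*(-52225) = 265094100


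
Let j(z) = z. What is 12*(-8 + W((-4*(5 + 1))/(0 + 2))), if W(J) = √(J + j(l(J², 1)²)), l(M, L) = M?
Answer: -96 + 24*√5181 ≈ 1631.5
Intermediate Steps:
W(J) = √(J + J⁴) (W(J) = √(J + (J²)²) = √(J + J⁴))
12*(-8 + W((-4*(5 + 1))/(0 + 2))) = 12*(-8 + √((-4*(5 + 1))/(0 + 2) + ((-4*(5 + 1))/(0 + 2))⁴)) = 12*(-8 + √(-4*6/2 + (-4*6/2)⁴)) = 12*(-8 + √(-24*½ + (-24*½)⁴)) = 12*(-8 + √(-12 + (-12)⁴)) = 12*(-8 + √(-12 + 20736)) = 12*(-8 + √20724) = 12*(-8 + 2*√5181) = -96 + 24*√5181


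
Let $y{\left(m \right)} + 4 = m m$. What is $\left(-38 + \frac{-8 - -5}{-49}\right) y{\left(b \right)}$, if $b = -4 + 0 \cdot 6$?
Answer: $- \frac{22308}{49} \approx -455.27$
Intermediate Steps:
$b = -4$ ($b = -4 + 0 = -4$)
$y{\left(m \right)} = -4 + m^{2}$ ($y{\left(m \right)} = -4 + m m = -4 + m^{2}$)
$\left(-38 + \frac{-8 - -5}{-49}\right) y{\left(b \right)} = \left(-38 + \frac{-8 - -5}{-49}\right) \left(-4 + \left(-4\right)^{2}\right) = \left(-38 + \left(-8 + 5\right) \left(- \frac{1}{49}\right)\right) \left(-4 + 16\right) = \left(-38 - - \frac{3}{49}\right) 12 = \left(-38 + \frac{3}{49}\right) 12 = \left(- \frac{1859}{49}\right) 12 = - \frac{22308}{49}$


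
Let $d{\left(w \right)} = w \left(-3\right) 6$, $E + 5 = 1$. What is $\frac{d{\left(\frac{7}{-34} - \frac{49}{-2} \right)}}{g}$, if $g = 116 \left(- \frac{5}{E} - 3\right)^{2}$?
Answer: $- \frac{4248}{3451} \approx -1.2309$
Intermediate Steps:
$E = -4$ ($E = -5 + 1 = -4$)
$d{\left(w \right)} = - 18 w$ ($d{\left(w \right)} = - 3 w 6 = - 18 w$)
$g = \frac{1421}{4}$ ($g = 116 \left(- \frac{5}{-4} - 3\right)^{2} = 116 \left(\left(-5\right) \left(- \frac{1}{4}\right) - 3\right)^{2} = 116 \left(\frac{5}{4} - 3\right)^{2} = 116 \left(- \frac{7}{4}\right)^{2} = 116 \cdot \frac{49}{16} = \frac{1421}{4} \approx 355.25$)
$\frac{d{\left(\frac{7}{-34} - \frac{49}{-2} \right)}}{g} = \frac{\left(-18\right) \left(\frac{7}{-34} - \frac{49}{-2}\right)}{\frac{1421}{4}} = - 18 \left(7 \left(- \frac{1}{34}\right) - - \frac{49}{2}\right) \frac{4}{1421} = - 18 \left(- \frac{7}{34} + \frac{49}{2}\right) \frac{4}{1421} = \left(-18\right) \frac{413}{17} \cdot \frac{4}{1421} = \left(- \frac{7434}{17}\right) \frac{4}{1421} = - \frac{4248}{3451}$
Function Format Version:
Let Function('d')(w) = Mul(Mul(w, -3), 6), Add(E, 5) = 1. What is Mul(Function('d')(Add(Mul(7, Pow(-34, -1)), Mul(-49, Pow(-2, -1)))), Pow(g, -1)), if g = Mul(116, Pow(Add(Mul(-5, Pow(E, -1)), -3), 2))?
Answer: Rational(-4248, 3451) ≈ -1.2309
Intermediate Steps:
E = -4 (E = Add(-5, 1) = -4)
Function('d')(w) = Mul(-18, w) (Function('d')(w) = Mul(Mul(-3, w), 6) = Mul(-18, w))
g = Rational(1421, 4) (g = Mul(116, Pow(Add(Mul(-5, Pow(-4, -1)), -3), 2)) = Mul(116, Pow(Add(Mul(-5, Rational(-1, 4)), -3), 2)) = Mul(116, Pow(Add(Rational(5, 4), -3), 2)) = Mul(116, Pow(Rational(-7, 4), 2)) = Mul(116, Rational(49, 16)) = Rational(1421, 4) ≈ 355.25)
Mul(Function('d')(Add(Mul(7, Pow(-34, -1)), Mul(-49, Pow(-2, -1)))), Pow(g, -1)) = Mul(Mul(-18, Add(Mul(7, Pow(-34, -1)), Mul(-49, Pow(-2, -1)))), Pow(Rational(1421, 4), -1)) = Mul(Mul(-18, Add(Mul(7, Rational(-1, 34)), Mul(-49, Rational(-1, 2)))), Rational(4, 1421)) = Mul(Mul(-18, Add(Rational(-7, 34), Rational(49, 2))), Rational(4, 1421)) = Mul(Mul(-18, Rational(413, 17)), Rational(4, 1421)) = Mul(Rational(-7434, 17), Rational(4, 1421)) = Rational(-4248, 3451)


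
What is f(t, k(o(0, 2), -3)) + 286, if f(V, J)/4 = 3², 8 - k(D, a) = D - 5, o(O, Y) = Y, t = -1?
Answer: 322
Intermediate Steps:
k(D, a) = 13 - D (k(D, a) = 8 - (D - 5) = 8 - (-5 + D) = 8 + (5 - D) = 13 - D)
f(V, J) = 36 (f(V, J) = 4*3² = 4*9 = 36)
f(t, k(o(0, 2), -3)) + 286 = 36 + 286 = 322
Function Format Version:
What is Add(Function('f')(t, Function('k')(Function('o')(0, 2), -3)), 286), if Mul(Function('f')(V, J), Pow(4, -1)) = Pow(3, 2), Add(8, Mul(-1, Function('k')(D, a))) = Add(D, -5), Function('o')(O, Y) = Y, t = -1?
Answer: 322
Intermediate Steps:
Function('k')(D, a) = Add(13, Mul(-1, D)) (Function('k')(D, a) = Add(8, Mul(-1, Add(D, -5))) = Add(8, Mul(-1, Add(-5, D))) = Add(8, Add(5, Mul(-1, D))) = Add(13, Mul(-1, D)))
Function('f')(V, J) = 36 (Function('f')(V, J) = Mul(4, Pow(3, 2)) = Mul(4, 9) = 36)
Add(Function('f')(t, Function('k')(Function('o')(0, 2), -3)), 286) = Add(36, 286) = 322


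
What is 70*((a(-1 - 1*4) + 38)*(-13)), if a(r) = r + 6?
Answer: -35490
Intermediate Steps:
a(r) = 6 + r
70*((a(-1 - 1*4) + 38)*(-13)) = 70*(((6 + (-1 - 1*4)) + 38)*(-13)) = 70*(((6 + (-1 - 4)) + 38)*(-13)) = 70*(((6 - 5) + 38)*(-13)) = 70*((1 + 38)*(-13)) = 70*(39*(-13)) = 70*(-507) = -35490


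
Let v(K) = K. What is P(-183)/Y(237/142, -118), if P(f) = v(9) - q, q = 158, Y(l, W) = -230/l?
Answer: 35313/32660 ≈ 1.0812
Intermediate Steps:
P(f) = -149 (P(f) = 9 - 1*158 = 9 - 158 = -149)
P(-183)/Y(237/142, -118) = -149/((-230/(237/142))) = -149/((-230/(237*(1/142)))) = -149/((-230/237/142)) = -149/((-230*142/237)) = -149/(-32660/237) = -149*(-237/32660) = 35313/32660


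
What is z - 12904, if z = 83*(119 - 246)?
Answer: -23445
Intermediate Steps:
z = -10541 (z = 83*(-127) = -10541)
z - 12904 = -10541 - 12904 = -23445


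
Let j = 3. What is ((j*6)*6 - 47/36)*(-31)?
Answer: -119071/36 ≈ -3307.5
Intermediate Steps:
((j*6)*6 - 47/36)*(-31) = ((3*6)*6 - 47/36)*(-31) = (18*6 - 47*1/36)*(-31) = (108 - 47/36)*(-31) = (3841/36)*(-31) = -119071/36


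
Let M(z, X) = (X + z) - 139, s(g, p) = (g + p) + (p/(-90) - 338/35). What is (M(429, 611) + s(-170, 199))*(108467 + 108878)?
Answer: 25143469387/126 ≈ 1.9955e+8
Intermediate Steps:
s(g, p) = -338/35 + g + 89*p/90 (s(g, p) = (g + p) + (p*(-1/90) - 338*1/35) = (g + p) + (-p/90 - 338/35) = (g + p) + (-338/35 - p/90) = -338/35 + g + 89*p/90)
M(z, X) = -139 + X + z
(M(429, 611) + s(-170, 199))*(108467 + 108878) = ((-139 + 611 + 429) + (-338/35 - 170 + (89/90)*199))*(108467 + 108878) = (901 + (-338/35 - 170 + 17711/90))*217345 = (901 + 10793/630)*217345 = (578423/630)*217345 = 25143469387/126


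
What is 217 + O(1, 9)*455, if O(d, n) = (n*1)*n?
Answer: 37072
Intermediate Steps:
O(d, n) = n**2 (O(d, n) = n*n = n**2)
217 + O(1, 9)*455 = 217 + 9**2*455 = 217 + 81*455 = 217 + 36855 = 37072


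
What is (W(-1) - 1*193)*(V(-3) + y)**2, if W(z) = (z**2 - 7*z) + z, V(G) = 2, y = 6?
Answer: -11904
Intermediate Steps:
W(z) = z**2 - 6*z
(W(-1) - 1*193)*(V(-3) + y)**2 = (-(-6 - 1) - 1*193)*(2 + 6)**2 = (-1*(-7) - 193)*8**2 = (7 - 193)*64 = -186*64 = -11904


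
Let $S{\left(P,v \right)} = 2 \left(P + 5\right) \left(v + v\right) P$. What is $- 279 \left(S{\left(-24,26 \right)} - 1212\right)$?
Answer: $-12893148$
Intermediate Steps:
$S{\left(P,v \right)} = 4 P v \left(5 + P\right)$ ($S{\left(P,v \right)} = 2 \left(5 + P\right) 2 v P = 2 \cdot 2 v \left(5 + P\right) P = 4 v \left(5 + P\right) P = 4 P v \left(5 + P\right)$)
$- 279 \left(S{\left(-24,26 \right)} - 1212\right) = - 279 \left(4 \left(-24\right) 26 \left(5 - 24\right) - 1212\right) = - 279 \left(4 \left(-24\right) 26 \left(-19\right) - 1212\right) = - 279 \left(47424 - 1212\right) = \left(-279\right) 46212 = -12893148$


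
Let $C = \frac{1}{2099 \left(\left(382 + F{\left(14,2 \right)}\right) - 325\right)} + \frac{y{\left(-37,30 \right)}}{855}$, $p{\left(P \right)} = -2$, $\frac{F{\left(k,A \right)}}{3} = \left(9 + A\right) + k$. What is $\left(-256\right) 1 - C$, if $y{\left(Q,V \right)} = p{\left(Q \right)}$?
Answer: $- \frac{20214696853}{78964380} \approx -256.0$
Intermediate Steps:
$F{\left(k,A \right)} = 27 + 3 A + 3 k$ ($F{\left(k,A \right)} = 3 \left(\left(9 + A\right) + k\right) = 3 \left(9 + A + k\right) = 27 + 3 A + 3 k$)
$y{\left(Q,V \right)} = -2$
$C = - \frac{184427}{78964380}$ ($C = \frac{1}{2099 \left(\left(382 + \left(27 + 3 \cdot 2 + 3 \cdot 14\right)\right) - 325\right)} - \frac{2}{855} = \frac{1}{2099 \left(\left(382 + \left(27 + 6 + 42\right)\right) - 325\right)} - \frac{2}{855} = \frac{1}{2099 \left(\left(382 + 75\right) - 325\right)} - \frac{2}{855} = \frac{1}{2099 \left(457 - 325\right)} - \frac{2}{855} = \frac{1}{2099 \cdot 132} - \frac{2}{855} = \frac{1}{2099} \cdot \frac{1}{132} - \frac{2}{855} = \frac{1}{277068} - \frac{2}{855} = - \frac{184427}{78964380} \approx -0.0023356$)
$\left(-256\right) 1 - C = \left(-256\right) 1 - - \frac{184427}{78964380} = -256 + \frac{184427}{78964380} = - \frac{20214696853}{78964380}$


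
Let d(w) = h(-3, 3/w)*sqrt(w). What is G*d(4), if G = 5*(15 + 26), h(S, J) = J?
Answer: 615/2 ≈ 307.50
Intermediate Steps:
d(w) = 3/sqrt(w) (d(w) = (3/w)*sqrt(w) = 3/sqrt(w))
G = 205 (G = 5*41 = 205)
G*d(4) = 205*(3/sqrt(4)) = 205*(3*(1/2)) = 205*(3/2) = 615/2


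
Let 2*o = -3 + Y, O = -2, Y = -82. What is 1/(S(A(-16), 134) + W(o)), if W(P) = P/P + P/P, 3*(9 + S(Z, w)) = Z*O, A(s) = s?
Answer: 3/11 ≈ 0.27273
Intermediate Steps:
o = -85/2 (o = (-3 - 82)/2 = (½)*(-85) = -85/2 ≈ -42.500)
S(Z, w) = -9 - 2*Z/3 (S(Z, w) = -9 + (Z*(-2))/3 = -9 + (-2*Z)/3 = -9 - 2*Z/3)
W(P) = 2 (W(P) = 1 + 1 = 2)
1/(S(A(-16), 134) + W(o)) = 1/((-9 - ⅔*(-16)) + 2) = 1/((-9 + 32/3) + 2) = 1/(5/3 + 2) = 1/(11/3) = 3/11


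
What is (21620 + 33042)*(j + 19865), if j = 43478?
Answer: 3462455066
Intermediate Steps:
(21620 + 33042)*(j + 19865) = (21620 + 33042)*(43478 + 19865) = 54662*63343 = 3462455066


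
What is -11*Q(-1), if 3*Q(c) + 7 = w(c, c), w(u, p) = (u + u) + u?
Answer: 110/3 ≈ 36.667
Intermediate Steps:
w(u, p) = 3*u (w(u, p) = 2*u + u = 3*u)
Q(c) = -7/3 + c (Q(c) = -7/3 + (3*c)/3 = -7/3 + c)
-11*Q(-1) = -11*(-7/3 - 1) = -11*(-10/3) = 110/3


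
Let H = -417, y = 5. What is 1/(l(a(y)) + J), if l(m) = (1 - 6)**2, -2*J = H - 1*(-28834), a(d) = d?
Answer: -2/28367 ≈ -7.0504e-5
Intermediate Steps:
J = -28417/2 (J = -(-417 - 1*(-28834))/2 = -(-417 + 28834)/2 = -1/2*28417 = -28417/2 ≈ -14209.)
l(m) = 25 (l(m) = (-5)**2 = 25)
1/(l(a(y)) + J) = 1/(25 - 28417/2) = 1/(-28367/2) = -2/28367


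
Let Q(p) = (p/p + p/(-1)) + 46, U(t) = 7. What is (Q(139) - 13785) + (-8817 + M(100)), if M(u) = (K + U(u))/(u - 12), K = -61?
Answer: -998563/44 ≈ -22695.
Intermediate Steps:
M(u) = -54/(-12 + u) (M(u) = (-61 + 7)/(u - 12) = -54/(-12 + u))
Q(p) = 47 - p (Q(p) = (1 + p*(-1)) + 46 = (1 - p) + 46 = 47 - p)
(Q(139) - 13785) + (-8817 + M(100)) = ((47 - 1*139) - 13785) + (-8817 - 54/(-12 + 100)) = ((47 - 139) - 13785) + (-8817 - 54/88) = (-92 - 13785) + (-8817 - 54*1/88) = -13877 + (-8817 - 27/44) = -13877 - 387975/44 = -998563/44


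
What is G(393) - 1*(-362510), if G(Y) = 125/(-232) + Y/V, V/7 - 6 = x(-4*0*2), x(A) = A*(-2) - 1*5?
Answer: 588806541/1624 ≈ 3.6257e+5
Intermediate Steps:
x(A) = -5 - 2*A (x(A) = -2*A - 5 = -5 - 2*A)
V = 7 (V = 42 + 7*(-5 - 2*(-4*0)*2) = 42 + 7*(-5 - 0*2) = 42 + 7*(-5 - 2*0) = 42 + 7*(-5 + 0) = 42 + 7*(-5) = 42 - 35 = 7)
G(Y) = -125/232 + Y/7 (G(Y) = 125/(-232) + Y/7 = 125*(-1/232) + Y*(⅐) = -125/232 + Y/7)
G(393) - 1*(-362510) = (-125/232 + (⅐)*393) - 1*(-362510) = (-125/232 + 393/7) + 362510 = 90301/1624 + 362510 = 588806541/1624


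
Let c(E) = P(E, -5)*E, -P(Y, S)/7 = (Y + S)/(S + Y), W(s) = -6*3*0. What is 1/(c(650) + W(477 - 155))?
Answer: -1/4550 ≈ -0.00021978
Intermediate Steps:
W(s) = 0 (W(s) = -18*0 = 0)
P(Y, S) = -7 (P(Y, S) = -7*(Y + S)/(S + Y) = -7*(S + Y)/(S + Y) = -7*1 = -7)
c(E) = -7*E
1/(c(650) + W(477 - 155)) = 1/(-7*650 + 0) = 1/(-4550 + 0) = 1/(-4550) = -1/4550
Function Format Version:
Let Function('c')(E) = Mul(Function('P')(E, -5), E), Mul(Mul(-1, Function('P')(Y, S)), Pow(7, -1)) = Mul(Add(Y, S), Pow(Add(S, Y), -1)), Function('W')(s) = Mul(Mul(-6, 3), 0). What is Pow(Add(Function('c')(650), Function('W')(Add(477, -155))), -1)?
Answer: Rational(-1, 4550) ≈ -0.00021978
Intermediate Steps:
Function('W')(s) = 0 (Function('W')(s) = Mul(-18, 0) = 0)
Function('P')(Y, S) = -7 (Function('P')(Y, S) = Mul(-7, Mul(Add(Y, S), Pow(Add(S, Y), -1))) = Mul(-7, Mul(Add(S, Y), Pow(Add(S, Y), -1))) = Mul(-7, 1) = -7)
Function('c')(E) = Mul(-7, E)
Pow(Add(Function('c')(650), Function('W')(Add(477, -155))), -1) = Pow(Add(Mul(-7, 650), 0), -1) = Pow(Add(-4550, 0), -1) = Pow(-4550, -1) = Rational(-1, 4550)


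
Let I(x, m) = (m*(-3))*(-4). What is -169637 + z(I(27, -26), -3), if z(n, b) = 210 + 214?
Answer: -169213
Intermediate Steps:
I(x, m) = 12*m (I(x, m) = -3*m*(-4) = 12*m)
z(n, b) = 424
-169637 + z(I(27, -26), -3) = -169637 + 424 = -169213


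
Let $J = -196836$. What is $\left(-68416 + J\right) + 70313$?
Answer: $-194939$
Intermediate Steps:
$\left(-68416 + J\right) + 70313 = \left(-68416 - 196836\right) + 70313 = -265252 + 70313 = -194939$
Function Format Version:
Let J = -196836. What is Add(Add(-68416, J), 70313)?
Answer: -194939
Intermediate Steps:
Add(Add(-68416, J), 70313) = Add(Add(-68416, -196836), 70313) = Add(-265252, 70313) = -194939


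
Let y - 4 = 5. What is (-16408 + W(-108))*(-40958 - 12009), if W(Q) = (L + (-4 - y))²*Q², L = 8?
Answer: -14576094664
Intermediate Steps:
y = 9 (y = 4 + 5 = 9)
W(Q) = 25*Q² (W(Q) = (8 + (-4 - 1*9))²*Q² = (8 + (-4 - 9))²*Q² = (8 - 13)²*Q² = (-5)²*Q² = 25*Q²)
(-16408 + W(-108))*(-40958 - 12009) = (-16408 + 25*(-108)²)*(-40958 - 12009) = (-16408 + 25*11664)*(-52967) = (-16408 + 291600)*(-52967) = 275192*(-52967) = -14576094664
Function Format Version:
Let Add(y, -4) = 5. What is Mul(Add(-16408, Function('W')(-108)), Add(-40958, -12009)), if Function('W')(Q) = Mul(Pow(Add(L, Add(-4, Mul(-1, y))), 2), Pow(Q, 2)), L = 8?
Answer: -14576094664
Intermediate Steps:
y = 9 (y = Add(4, 5) = 9)
Function('W')(Q) = Mul(25, Pow(Q, 2)) (Function('W')(Q) = Mul(Pow(Add(8, Add(-4, Mul(-1, 9))), 2), Pow(Q, 2)) = Mul(Pow(Add(8, Add(-4, -9)), 2), Pow(Q, 2)) = Mul(Pow(Add(8, -13), 2), Pow(Q, 2)) = Mul(Pow(-5, 2), Pow(Q, 2)) = Mul(25, Pow(Q, 2)))
Mul(Add(-16408, Function('W')(-108)), Add(-40958, -12009)) = Mul(Add(-16408, Mul(25, Pow(-108, 2))), Add(-40958, -12009)) = Mul(Add(-16408, Mul(25, 11664)), -52967) = Mul(Add(-16408, 291600), -52967) = Mul(275192, -52967) = -14576094664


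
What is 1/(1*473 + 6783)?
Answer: 1/7256 ≈ 0.00013782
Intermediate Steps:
1/(1*473 + 6783) = 1/(473 + 6783) = 1/7256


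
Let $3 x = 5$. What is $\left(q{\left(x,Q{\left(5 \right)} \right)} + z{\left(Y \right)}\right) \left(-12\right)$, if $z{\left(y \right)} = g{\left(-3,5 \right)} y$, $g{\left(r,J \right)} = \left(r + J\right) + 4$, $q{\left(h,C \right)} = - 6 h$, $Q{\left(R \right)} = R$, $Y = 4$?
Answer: $-168$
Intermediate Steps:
$x = \frac{5}{3}$ ($x = \frac{1}{3} \cdot 5 = \frac{5}{3} \approx 1.6667$)
$g{\left(r,J \right)} = 4 + J + r$ ($g{\left(r,J \right)} = \left(J + r\right) + 4 = 4 + J + r$)
$z{\left(y \right)} = 6 y$ ($z{\left(y \right)} = \left(4 + 5 - 3\right) y = 6 y$)
$\left(q{\left(x,Q{\left(5 \right)} \right)} + z{\left(Y \right)}\right) \left(-12\right) = \left(\left(-6\right) \frac{5}{3} + 6 \cdot 4\right) \left(-12\right) = \left(-10 + 24\right) \left(-12\right) = 14 \left(-12\right) = -168$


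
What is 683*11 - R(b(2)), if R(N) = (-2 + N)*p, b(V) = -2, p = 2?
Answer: 7521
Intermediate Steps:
R(N) = -4 + 2*N (R(N) = (-2 + N)*2 = -4 + 2*N)
683*11 - R(b(2)) = 683*11 - (-4 + 2*(-2)) = 7513 - (-4 - 4) = 7513 - 1*(-8) = 7513 + 8 = 7521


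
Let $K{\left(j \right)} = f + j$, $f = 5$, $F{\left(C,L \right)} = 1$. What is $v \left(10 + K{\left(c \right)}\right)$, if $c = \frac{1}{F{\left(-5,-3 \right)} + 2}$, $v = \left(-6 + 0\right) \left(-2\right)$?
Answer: $184$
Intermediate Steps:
$v = 12$ ($v = \left(-6\right) \left(-2\right) = 12$)
$c = \frac{1}{3}$ ($c = \frac{1}{1 + 2} = \frac{1}{3} \approx 0.33333$)
$K{\left(j \right)} = 5 + j$
$v \left(10 + K{\left(c \right)}\right) = 12 \left(10 + \left(5 + \frac{1}{3}\right)\right) = 12 \left(10 + \frac{16}{3}\right) = 12 \cdot \frac{46}{3} = 184$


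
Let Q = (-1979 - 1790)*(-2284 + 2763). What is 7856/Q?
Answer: -7856/1805351 ≈ -0.0043515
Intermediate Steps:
Q = -1805351 (Q = -3769*479 = -1805351)
7856/Q = 7856/(-1805351) = 7856*(-1/1805351) = -7856/1805351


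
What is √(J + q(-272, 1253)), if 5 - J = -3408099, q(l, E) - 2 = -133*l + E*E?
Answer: √5014291 ≈ 2239.3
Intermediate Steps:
q(l, E) = 2 + E² - 133*l (q(l, E) = 2 + (-133*l + E*E) = 2 + (-133*l + E²) = 2 + (E² - 133*l) = 2 + E² - 133*l)
J = 3408104 (J = 5 - 1*(-3408099) = 5 + 3408099 = 3408104)
√(J + q(-272, 1253)) = √(3408104 + (2 + 1253² - 133*(-272))) = √(3408104 + (2 + 1570009 + 36176)) = √(3408104 + 1606187) = √5014291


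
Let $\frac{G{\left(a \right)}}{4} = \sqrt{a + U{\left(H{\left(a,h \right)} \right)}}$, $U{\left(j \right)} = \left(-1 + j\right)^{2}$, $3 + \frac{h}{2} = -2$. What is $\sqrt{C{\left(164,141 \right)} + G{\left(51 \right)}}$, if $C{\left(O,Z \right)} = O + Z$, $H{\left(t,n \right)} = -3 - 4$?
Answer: $\sqrt{305 + 4 \sqrt{115}} \approx 18.652$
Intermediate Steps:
$h = -10$ ($h = -6 + 2 \left(-2\right) = -6 - 4 = -10$)
$H{\left(t,n \right)} = -7$
$G{\left(a \right)} = 4 \sqrt{64 + a}$ ($G{\left(a \right)} = 4 \sqrt{a + \left(-1 - 7\right)^{2}} = 4 \sqrt{a + \left(-8\right)^{2}} = 4 \sqrt{a + 64} = 4 \sqrt{64 + a}$)
$\sqrt{C{\left(164,141 \right)} + G{\left(51 \right)}} = \sqrt{\left(164 + 141\right) + 4 \sqrt{64 + 51}} = \sqrt{305 + 4 \sqrt{115}}$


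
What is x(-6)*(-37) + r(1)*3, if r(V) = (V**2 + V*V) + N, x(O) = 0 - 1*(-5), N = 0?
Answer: -179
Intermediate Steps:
x(O) = 5 (x(O) = 0 + 5 = 5)
r(V) = 2*V**2 (r(V) = (V**2 + V*V) + 0 = (V**2 + V**2) + 0 = 2*V**2 + 0 = 2*V**2)
x(-6)*(-37) + r(1)*3 = 5*(-37) + (2*1**2)*3 = -185 + (2*1)*3 = -185 + 2*3 = -185 + 6 = -179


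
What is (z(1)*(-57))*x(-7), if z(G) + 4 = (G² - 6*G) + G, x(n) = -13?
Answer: -5928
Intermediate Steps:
z(G) = -4 + G² - 5*G (z(G) = -4 + ((G² - 6*G) + G) = -4 + (G² - 5*G) = -4 + G² - 5*G)
(z(1)*(-57))*x(-7) = ((-4 + 1² - 5*1)*(-57))*(-13) = ((-4 + 1 - 5)*(-57))*(-13) = -8*(-57)*(-13) = 456*(-13) = -5928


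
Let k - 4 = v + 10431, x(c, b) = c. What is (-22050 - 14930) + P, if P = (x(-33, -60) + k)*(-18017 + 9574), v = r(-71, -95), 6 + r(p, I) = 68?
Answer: -88384532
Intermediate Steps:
r(p, I) = 62 (r(p, I) = -6 + 68 = 62)
v = 62
k = 10497 (k = 4 + (62 + 10431) = 4 + 10493 = 10497)
P = -88347552 (P = (-33 + 10497)*(-18017 + 9574) = 10464*(-8443) = -88347552)
(-22050 - 14930) + P = (-22050 - 14930) - 88347552 = -36980 - 88347552 = -88384532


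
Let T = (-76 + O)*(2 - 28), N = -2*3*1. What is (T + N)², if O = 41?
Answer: 817216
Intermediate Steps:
N = -6 (N = -6*1 = -6)
T = 910 (T = (-76 + 41)*(2 - 28) = -35*(-26) = 910)
(T + N)² = (910 - 6)² = 904² = 817216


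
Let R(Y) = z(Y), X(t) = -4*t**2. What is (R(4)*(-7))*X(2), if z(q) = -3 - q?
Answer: -784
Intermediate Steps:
R(Y) = -3 - Y
(R(4)*(-7))*X(2) = ((-3 - 1*4)*(-7))*(-4*2**2) = ((-3 - 4)*(-7))*(-4*4) = -7*(-7)*(-16) = 49*(-16) = -784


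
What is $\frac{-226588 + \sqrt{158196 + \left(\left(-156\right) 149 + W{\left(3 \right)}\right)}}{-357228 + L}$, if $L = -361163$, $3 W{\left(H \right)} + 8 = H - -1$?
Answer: $\frac{226588}{718391} - \frac{2 \sqrt{303639}}{2155173} \approx 0.3149$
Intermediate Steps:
$W{\left(H \right)} = - \frac{7}{3} + \frac{H}{3}$ ($W{\left(H \right)} = - \frac{8}{3} + \frac{H - -1}{3} = - \frac{8}{3} + \frac{H + 1}{3} = - \frac{8}{3} + \frac{1 + H}{3} = - \frac{8}{3} + \left(\frac{1}{3} + \frac{H}{3}\right) = - \frac{7}{3} + \frac{H}{3}$)
$\frac{-226588 + \sqrt{158196 + \left(\left(-156\right) 149 + W{\left(3 \right)}\right)}}{-357228 + L} = \frac{-226588 + \sqrt{158196 + \left(\left(-156\right) 149 + \left(- \frac{7}{3} + \frac{1}{3} \cdot 3\right)\right)}}{-357228 - 361163} = \frac{-226588 + \sqrt{158196 + \left(-23244 + \left(- \frac{7}{3} + 1\right)\right)}}{-718391} = \left(-226588 + \sqrt{158196 - \frac{69736}{3}}\right) \left(- \frac{1}{718391}\right) = \left(-226588 + \sqrt{\frac{404852}{3}}\right) \left(- \frac{1}{718391}\right) = \left(-226588 + \frac{2 \sqrt{303639}}{3}\right) \left(- \frac{1}{718391}\right) = \frac{226588}{718391} - \frac{2 \sqrt{303639}}{2155173}$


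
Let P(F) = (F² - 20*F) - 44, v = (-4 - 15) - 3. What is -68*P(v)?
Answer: -59840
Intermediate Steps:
v = -22 (v = -19 - 3 = -22)
P(F) = -44 + F² - 20*F
-68*P(v) = -68*(-44 + (-22)² - 20*(-22)) = -68*(-44 + 484 + 440) = -68*880 = -59840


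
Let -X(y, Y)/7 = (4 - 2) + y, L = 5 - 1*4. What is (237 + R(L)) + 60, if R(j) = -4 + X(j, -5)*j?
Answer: 272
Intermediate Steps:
L = 1 (L = 5 - 4 = 1)
X(y, Y) = -14 - 7*y (X(y, Y) = -7*((4 - 2) + y) = -7*(2 + y) = -14 - 7*y)
R(j) = -4 + j*(-14 - 7*j) (R(j) = -4 + (-14 - 7*j)*j = -4 + j*(-14 - 7*j))
(237 + R(L)) + 60 = (237 + (-4 - 7*1*(2 + 1))) + 60 = (237 + (-4 - 7*1*3)) + 60 = (237 + (-4 - 21)) + 60 = (237 - 25) + 60 = 212 + 60 = 272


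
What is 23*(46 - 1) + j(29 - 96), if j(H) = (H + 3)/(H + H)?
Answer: 69377/67 ≈ 1035.5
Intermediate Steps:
j(H) = (3 + H)/(2*H) (j(H) = (3 + H)/((2*H)) = (3 + H)*(1/(2*H)) = (3 + H)/(2*H))
23*(46 - 1) + j(29 - 96) = 23*(46 - 1) + (3 + (29 - 96))/(2*(29 - 96)) = 23*45 + (½)*(3 - 67)/(-67) = 1035 + (½)*(-1/67)*(-64) = 1035 + 32/67 = 69377/67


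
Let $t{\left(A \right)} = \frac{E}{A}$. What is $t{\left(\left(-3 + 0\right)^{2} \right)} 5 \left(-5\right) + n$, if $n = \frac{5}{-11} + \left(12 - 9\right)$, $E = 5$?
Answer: $- \frac{1123}{99} \approx -11.343$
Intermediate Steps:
$t{\left(A \right)} = \frac{5}{A}$
$n = \frac{28}{11}$ ($n = 5 \left(- \frac{1}{11}\right) + \left(12 - 9\right) = - \frac{5}{11} + 3 = \frac{28}{11} \approx 2.5455$)
$t{\left(\left(-3 + 0\right)^{2} \right)} 5 \left(-5\right) + n = \frac{5}{\left(-3 + 0\right)^{2}} \cdot 5 \left(-5\right) + \frac{28}{11} = \frac{5}{\left(-3\right)^{2}} \left(-25\right) + \frac{28}{11} = \frac{5}{9} \left(-25\right) + \frac{28}{11} = - \frac{125}{9} + \frac{28}{11} = - \frac{1123}{99}$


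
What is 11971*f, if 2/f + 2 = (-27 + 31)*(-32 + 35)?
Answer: 11971/5 ≈ 2394.2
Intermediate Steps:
f = ⅕ (f = 2/(-2 + (-27 + 31)*(-32 + 35)) = 2/(-2 + 4*3) = 2/(-2 + 12) = 2/10 = 2*(⅒) = ⅕ ≈ 0.20000)
11971*f = 11971*(⅕) = 11971/5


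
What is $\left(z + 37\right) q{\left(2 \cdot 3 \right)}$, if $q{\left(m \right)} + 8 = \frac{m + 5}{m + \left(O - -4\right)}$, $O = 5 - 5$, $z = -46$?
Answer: $\frac{621}{10} \approx 62.1$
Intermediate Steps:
$O = 0$
$q{\left(m \right)} = -8 + \frac{5 + m}{4 + m}$ ($q{\left(m \right)} = -8 + \frac{m + 5}{m + \left(0 - -4\right)} = -8 + \frac{5 + m}{m + \left(0 + 4\right)} = -8 + \frac{5 + m}{m + 4} = -8 + \frac{5 + m}{4 + m}$)
$\left(z + 37\right) q{\left(2 \cdot 3 \right)} = \left(-46 + 37\right) \frac{-27 - 7 \cdot 2 \cdot 3}{4 + 2 \cdot 3} = - 9 \frac{-27 - 42}{4 + 6} = - 9 \frac{-27 - 42}{10} = - 9 \cdot \frac{1}{10} \left(-69\right) = \left(-9\right) \left(- \frac{69}{10}\right) = \frac{621}{10}$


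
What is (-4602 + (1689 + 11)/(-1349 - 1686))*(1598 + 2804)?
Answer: -12298105108/607 ≈ -2.0260e+7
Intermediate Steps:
(-4602 + (1689 + 11)/(-1349 - 1686))*(1598 + 2804) = (-4602 + 1700/(-3035))*4402 = (-4602 + 1700*(-1/3035))*4402 = (-4602 - 340/607)*4402 = -2793754/607*4402 = -12298105108/607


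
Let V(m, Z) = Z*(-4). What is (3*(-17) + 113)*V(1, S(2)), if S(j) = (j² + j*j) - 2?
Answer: -1488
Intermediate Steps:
S(j) = -2 + 2*j² (S(j) = (j² + j²) - 2 = 2*j² - 2 = -2 + 2*j²)
V(m, Z) = -4*Z
(3*(-17) + 113)*V(1, S(2)) = (3*(-17) + 113)*(-4*(-2 + 2*2²)) = (-51 + 113)*(-4*(-2 + 2*4)) = 62*(-4*(-2 + 8)) = 62*(-4*6) = 62*(-24) = -1488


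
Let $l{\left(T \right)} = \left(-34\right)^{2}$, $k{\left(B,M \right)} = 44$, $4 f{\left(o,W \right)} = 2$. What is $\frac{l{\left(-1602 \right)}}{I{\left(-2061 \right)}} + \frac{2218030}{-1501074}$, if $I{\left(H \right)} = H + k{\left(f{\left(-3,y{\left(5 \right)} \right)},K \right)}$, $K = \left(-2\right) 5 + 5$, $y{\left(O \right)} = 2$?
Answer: $- \frac{3104504027}{1513833129} \approx -2.0508$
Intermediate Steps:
$K = -5$ ($K = -10 + 5 = -5$)
$f{\left(o,W \right)} = \frac{1}{2}$ ($f{\left(o,W \right)} = \frac{1}{4} \cdot 2 = \frac{1}{2}$)
$l{\left(T \right)} = 1156$
$I{\left(H \right)} = 44 + H$ ($I{\left(H \right)} = H + 44 = 44 + H$)
$\frac{l{\left(-1602 \right)}}{I{\left(-2061 \right)}} + \frac{2218030}{-1501074} = \frac{1156}{44 - 2061} + \frac{2218030}{-1501074} = \frac{1156}{-2017} + 2218030 \left(- \frac{1}{1501074}\right) = 1156 \left(- \frac{1}{2017}\right) - \frac{1109015}{750537} = - \frac{1156}{2017} - \frac{1109015}{750537} = - \frac{3104504027}{1513833129}$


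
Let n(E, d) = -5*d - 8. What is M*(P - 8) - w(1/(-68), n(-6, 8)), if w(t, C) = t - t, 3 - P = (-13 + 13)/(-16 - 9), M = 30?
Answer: -150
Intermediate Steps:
P = 3 (P = 3 - (-13 + 13)/(-16 - 9) = 3 - 0/(-25) = 3 - 0*(-1)/25 = 3 - 1*0 = 3 + 0 = 3)
n(E, d) = -8 - 5*d
w(t, C) = 0
M*(P - 8) - w(1/(-68), n(-6, 8)) = 30*(3 - 8) - 1*0 = 30*(-5) + 0 = -150 + 0 = -150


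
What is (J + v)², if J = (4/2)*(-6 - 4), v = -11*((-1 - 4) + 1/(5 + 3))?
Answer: 72361/64 ≈ 1130.6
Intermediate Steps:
v = 429/8 (v = -11*(-5 + 1/8) = -11*(-5 + ⅛) = -11*(-39/8) = 429/8 ≈ 53.625)
J = -20 (J = (4*(½))*(-10) = 2*(-10) = -20)
(J + v)² = (-20 + 429/8)² = (269/8)² = 72361/64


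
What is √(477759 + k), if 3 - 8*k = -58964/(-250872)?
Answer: √7517156364133131/125436 ≈ 691.20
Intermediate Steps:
k = 173413/501744 (k = 3/8 - (-14741)/(2*(-250872)) = 3/8 - (-14741)*(-1)/(2*250872) = 3/8 - ⅛*14741/62718 = 3/8 - 14741/501744 = 173413/501744 ≈ 0.34562)
√(477759 + k) = √(477759 + 173413/501744) = √(239712885109/501744) = √7517156364133131/125436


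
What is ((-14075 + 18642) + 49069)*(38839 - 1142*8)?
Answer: 1593150108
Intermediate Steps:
((-14075 + 18642) + 49069)*(38839 - 1142*8) = (4567 + 49069)*(38839 - 9136) = 53636*29703 = 1593150108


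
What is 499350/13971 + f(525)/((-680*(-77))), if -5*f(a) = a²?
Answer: 241674425/6966872 ≈ 34.689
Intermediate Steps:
f(a) = -a²/5
499350/13971 + f(525)/((-680*(-77))) = 499350/13971 + (-⅕*525²)/((-680*(-77))) = 499350*(1/13971) - ⅕*275625/52360 = 166450/4657 - 55125*1/52360 = 166450/4657 - 1575/1496 = 241674425/6966872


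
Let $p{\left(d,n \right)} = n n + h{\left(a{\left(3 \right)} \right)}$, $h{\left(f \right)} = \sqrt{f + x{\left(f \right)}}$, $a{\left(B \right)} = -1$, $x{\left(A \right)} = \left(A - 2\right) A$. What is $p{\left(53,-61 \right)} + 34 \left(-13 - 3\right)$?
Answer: $3177 + \sqrt{2} \approx 3178.4$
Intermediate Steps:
$x{\left(A \right)} = A \left(-2 + A\right)$ ($x{\left(A \right)} = \left(-2 + A\right) A = A \left(-2 + A\right)$)
$h{\left(f \right)} = \sqrt{f + f \left(-2 + f\right)}$
$p{\left(d,n \right)} = \sqrt{2} + n^{2}$ ($p{\left(d,n \right)} = n n + \sqrt{- (-1 - 1)} = n^{2} + \sqrt{\left(-1\right) \left(-2\right)} = n^{2} + \sqrt{2} = \sqrt{2} + n^{2}$)
$p{\left(53,-61 \right)} + 34 \left(-13 - 3\right) = \left(\sqrt{2} + \left(-61\right)^{2}\right) + 34 \left(-13 - 3\right) = \left(\sqrt{2} + 3721\right) + 34 \left(-16\right) = \left(3721 + \sqrt{2}\right) - 544 = 3177 + \sqrt{2}$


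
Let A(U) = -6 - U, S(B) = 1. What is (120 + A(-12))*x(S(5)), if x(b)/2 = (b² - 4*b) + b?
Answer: -504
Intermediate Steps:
x(b) = -6*b + 2*b² (x(b) = 2*((b² - 4*b) + b) = 2*(b² - 3*b) = -6*b + 2*b²)
(120 + A(-12))*x(S(5)) = (120 + (-6 - 1*(-12)))*(2*1*(-3 + 1)) = (120 + (-6 + 12))*(2*1*(-2)) = (120 + 6)*(-4) = 126*(-4) = -504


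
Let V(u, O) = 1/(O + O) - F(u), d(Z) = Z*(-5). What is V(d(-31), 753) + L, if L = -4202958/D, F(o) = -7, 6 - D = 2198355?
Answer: 3278538695/367857066 ≈ 8.9125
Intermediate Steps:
D = -2198349 (D = 6 - 1*2198355 = 6 - 2198355 = -2198349)
d(Z) = -5*Z
V(u, O) = 7 + 1/(2*O) (V(u, O) = 1/(O + O) - 1*(-7) = 1/(2*O) + 7 = 7 + 1/(2*O))
L = 1400986/732783 (L = -4202958/(-2198349) = -4202958*(-1/2198349) = 1400986/732783 ≈ 1.9119)
V(d(-31), 753) + L = (7 + (1/2)/753) + 1400986/732783 = (7 + (1/2)*(1/753)) + 1400986/732783 = (7 + 1/1506) + 1400986/732783 = 10543/1506 + 1400986/732783 = 3278538695/367857066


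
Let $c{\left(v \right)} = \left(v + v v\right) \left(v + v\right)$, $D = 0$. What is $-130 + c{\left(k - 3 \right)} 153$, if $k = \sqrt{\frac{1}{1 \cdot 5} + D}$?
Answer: $- \frac{30638}{5} + \frac{32436 \sqrt{5}}{25} \approx -3226.4$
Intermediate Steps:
$k = \frac{\sqrt{5}}{5}$ ($k = \sqrt{\frac{1}{1 \cdot 5} + 0} = \sqrt{1 \cdot \frac{1}{5} + 0} = \sqrt{\frac{1}{5} + 0} = \sqrt{\frac{1}{5}} = \frac{\sqrt{5}}{5} \approx 0.44721$)
$c{\left(v \right)} = 2 v \left(v + v^{2}\right)$ ($c{\left(v \right)} = \left(v + v^{2}\right) 2 v = 2 v \left(v + v^{2}\right)$)
$-130 + c{\left(k - 3 \right)} 153 = -130 + 2 \left(\frac{\sqrt{5}}{5} - 3\right)^{2} \left(1 - \left(3 - \frac{\sqrt{5}}{5}\right)\right) 153 = -130 + 2 \left(-3 + \frac{\sqrt{5}}{5}\right)^{2} \left(1 - \left(3 - \frac{\sqrt{5}}{5}\right)\right) 153 = -130 + 2 \left(-3 + \frac{\sqrt{5}}{5}\right)^{2} \left(-2 + \frac{\sqrt{5}}{5}\right) 153 = -130 + 306 \left(-3 + \frac{\sqrt{5}}{5}\right)^{2} \left(-2 + \frac{\sqrt{5}}{5}\right)$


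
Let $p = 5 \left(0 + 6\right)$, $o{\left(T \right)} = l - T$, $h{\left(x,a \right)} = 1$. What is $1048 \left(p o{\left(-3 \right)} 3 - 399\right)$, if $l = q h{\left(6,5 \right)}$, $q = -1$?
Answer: $-229512$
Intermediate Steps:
$l = -1$ ($l = \left(-1\right) 1 = -1$)
$o{\left(T \right)} = -1 - T$
$p = 30$ ($p = 5 \cdot 6 = 30$)
$1048 \left(p o{\left(-3 \right)} 3 - 399\right) = 1048 \left(30 \left(-1 - -3\right) 3 - 399\right) = 1048 \left(30 \left(-1 + 3\right) 3 - 399\right) = 1048 \left(30 \cdot 2 \cdot 3 - 399\right) = 1048 \left(30 \cdot 6 - 399\right) = 1048 \left(180 - 399\right) = 1048 \left(-219\right) = -229512$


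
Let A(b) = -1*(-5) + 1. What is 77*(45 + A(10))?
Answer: 3927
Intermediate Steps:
A(b) = 6 (A(b) = 5 + 1 = 6)
77*(45 + A(10)) = 77*(45 + 6) = 77*51 = 3927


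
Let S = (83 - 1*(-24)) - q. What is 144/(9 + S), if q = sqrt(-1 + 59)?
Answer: 96/77 + 24*sqrt(58)/2233 ≈ 1.3286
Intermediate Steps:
q = sqrt(58) ≈ 7.6158
S = 107 - sqrt(58) (S = (83 - 1*(-24)) - sqrt(58) = (83 + 24) - sqrt(58) = 107 - sqrt(58) ≈ 99.384)
144/(9 + S) = 144/(9 + (107 - sqrt(58))) = 144/(116 - sqrt(58))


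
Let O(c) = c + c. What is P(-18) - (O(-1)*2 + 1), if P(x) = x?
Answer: -15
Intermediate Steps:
O(c) = 2*c
P(-18) - (O(-1)*2 + 1) = -18 - ((2*(-1))*2 + 1) = -18 - (-2*2 + 1) = -18 - (-4 + 1) = -18 - 1*(-3) = -18 + 3 = -15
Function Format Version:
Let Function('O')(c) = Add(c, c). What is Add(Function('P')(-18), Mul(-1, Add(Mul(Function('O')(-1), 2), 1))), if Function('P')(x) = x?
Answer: -15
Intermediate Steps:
Function('O')(c) = Mul(2, c)
Add(Function('P')(-18), Mul(-1, Add(Mul(Function('O')(-1), 2), 1))) = Add(-18, Mul(-1, Add(Mul(Mul(2, -1), 2), 1))) = Add(-18, Mul(-1, Add(Mul(-2, 2), 1))) = Add(-18, Mul(-1, Add(-4, 1))) = Add(-18, Mul(-1, -3)) = Add(-18, 3) = -15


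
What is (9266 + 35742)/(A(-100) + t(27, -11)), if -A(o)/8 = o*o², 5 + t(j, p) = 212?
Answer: 45008/8000207 ≈ 0.0056259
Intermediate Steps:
t(j, p) = 207 (t(j, p) = -5 + 212 = 207)
A(o) = -8*o³ (A(o) = -8*o*o² = -8*o³)
(9266 + 35742)/(A(-100) + t(27, -11)) = (9266 + 35742)/(-8*(-100)³ + 207) = 45008/(-8*(-1000000) + 207) = 45008/(8000000 + 207) = 45008/8000207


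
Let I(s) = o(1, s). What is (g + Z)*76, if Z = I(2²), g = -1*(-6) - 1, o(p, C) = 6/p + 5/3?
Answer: 2888/3 ≈ 962.67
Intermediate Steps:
o(p, C) = 5/3 + 6/p (o(p, C) = 6/p + 5*(⅓) = 6/p + 5/3 = 5/3 + 6/p)
g = 5 (g = 6 - 1 = 5)
I(s) = 23/3 (I(s) = 5/3 + 6/1 = 5/3 + 6*1 = 5/3 + 6 = 23/3)
Z = 23/3 ≈ 7.6667
(g + Z)*76 = (5 + 23/3)*76 = (38/3)*76 = 2888/3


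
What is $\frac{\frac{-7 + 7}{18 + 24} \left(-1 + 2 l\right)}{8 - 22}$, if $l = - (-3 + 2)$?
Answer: $0$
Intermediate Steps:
$l = 1$ ($l = \left(-1\right) \left(-1\right) = 1$)
$\frac{\frac{-7 + 7}{18 + 24} \left(-1 + 2 l\right)}{8 - 22} = \frac{\frac{-7 + 7}{18 + 24} \left(-1 + 2 \cdot 1\right)}{8 - 22} = \frac{\frac{0}{42} \left(-1 + 2\right)}{-14} = 0 \cdot \frac{1}{42} \cdot 1 \left(- \frac{1}{14}\right) = 0 \cdot 1 \left(- \frac{1}{14}\right) = 0 \left(- \frac{1}{14}\right) = 0$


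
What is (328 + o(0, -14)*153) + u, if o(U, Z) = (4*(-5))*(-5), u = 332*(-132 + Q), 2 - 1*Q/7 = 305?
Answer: -732368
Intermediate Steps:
Q = -2121 (Q = 14 - 7*305 = 14 - 2135 = -2121)
u = -747996 (u = 332*(-132 - 2121) = 332*(-2253) = -747996)
o(U, Z) = 100 (o(U, Z) = -20*(-5) = 100)
(328 + o(0, -14)*153) + u = (328 + 100*153) - 747996 = (328 + 15300) - 747996 = 15628 - 747996 = -732368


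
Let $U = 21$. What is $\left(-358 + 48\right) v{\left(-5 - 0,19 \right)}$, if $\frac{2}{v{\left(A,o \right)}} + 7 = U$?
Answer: $- \frac{310}{7} \approx -44.286$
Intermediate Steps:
$v{\left(A,o \right)} = \frac{1}{7}$ ($v{\left(A,o \right)} = \frac{2}{-7 + 21} = \frac{2}{14} = 2 \cdot \frac{1}{14} = \frac{1}{7}$)
$\left(-358 + 48\right) v{\left(-5 - 0,19 \right)} = \left(-358 + 48\right) \frac{1}{7} = \left(-310\right) \frac{1}{7} = - \frac{310}{7}$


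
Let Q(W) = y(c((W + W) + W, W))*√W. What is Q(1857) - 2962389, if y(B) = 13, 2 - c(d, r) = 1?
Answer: -2962389 + 13*√1857 ≈ -2.9618e+6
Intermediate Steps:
c(d, r) = 1 (c(d, r) = 2 - 1*1 = 2 - 1 = 1)
Q(W) = 13*√W
Q(1857) - 2962389 = 13*√1857 - 2962389 = -2962389 + 13*√1857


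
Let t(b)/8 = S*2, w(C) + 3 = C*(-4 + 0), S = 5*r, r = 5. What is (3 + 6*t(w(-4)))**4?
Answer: 33343799299281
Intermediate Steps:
S = 25 (S = 5*5 = 25)
w(C) = -3 - 4*C (w(C) = -3 + C*(-4 + 0) = -3 + C*(-4) = -3 - 4*C)
t(b) = 400 (t(b) = 8*(25*2) = 8*50 = 400)
(3 + 6*t(w(-4)))**4 = (3 + 6*400)**4 = (3 + 2400)**4 = 2403**4 = 33343799299281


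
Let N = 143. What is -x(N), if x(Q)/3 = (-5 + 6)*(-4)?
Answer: 12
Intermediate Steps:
x(Q) = -12 (x(Q) = 3*((-5 + 6)*(-4)) = 3*(1*(-4)) = 3*(-4) = -12)
-x(N) = -1*(-12) = 12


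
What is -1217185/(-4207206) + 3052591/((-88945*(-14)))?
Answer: 3589638612074/1309734781845 ≈ 2.7407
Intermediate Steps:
-1217185/(-4207206) + 3052591/((-88945*(-14))) = -1217185*(-1/4207206) + 3052591/1245230 = 1217185/4207206 + 3052591*(1/1245230) = 1217185/4207206 + 3052591/1245230 = 3589638612074/1309734781845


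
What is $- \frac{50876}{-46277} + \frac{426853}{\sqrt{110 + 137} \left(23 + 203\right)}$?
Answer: $\frac{7268}{6611} + \frac{426853 \sqrt{247}}{55822} \approx 121.28$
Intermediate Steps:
$- \frac{50876}{-46277} + \frac{426853}{\sqrt{110 + 137} \left(23 + 203\right)} = \left(-50876\right) \left(- \frac{1}{46277}\right) + \frac{426853}{\sqrt{247} \cdot 226} = \frac{7268}{6611} + \frac{426853}{226 \sqrt{247}} = \frac{7268}{6611} + 426853 \frac{\sqrt{247}}{55822} = \frac{7268}{6611} + \frac{426853 \sqrt{247}}{55822}$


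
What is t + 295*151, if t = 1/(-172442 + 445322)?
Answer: 12155439601/272880 ≈ 44545.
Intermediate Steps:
t = 1/272880 ≈ 3.6646e-6
t + 295*151 = 1/272880 + 295*151 = 1/272880 + 44545 = 12155439601/272880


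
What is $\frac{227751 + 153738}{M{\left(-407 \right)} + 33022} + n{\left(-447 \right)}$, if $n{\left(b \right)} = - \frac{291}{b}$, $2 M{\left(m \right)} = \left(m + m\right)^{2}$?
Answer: $\frac{30726967}{18094560} \approx 1.6981$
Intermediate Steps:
$M{\left(m \right)} = 2 m^{2}$ ($M{\left(m \right)} = \frac{\left(m + m\right)^{2}}{2} = \frac{\left(2 m\right)^{2}}{2} = \frac{4 m^{2}}{2} = 2 m^{2}$)
$\frac{227751 + 153738}{M{\left(-407 \right)} + 33022} + n{\left(-447 \right)} = \frac{227751 + 153738}{2 \left(-407\right)^{2} + 33022} - \frac{291}{-447} = \frac{381489}{2 \cdot 165649 + 33022} - - \frac{97}{149} = \frac{381489}{331298 + 33022} + \frac{97}{149} = \frac{381489}{364320} + \frac{97}{149} = 381489 \cdot \frac{1}{364320} + \frac{97}{149} = \frac{127163}{121440} + \frac{97}{149} = \frac{30726967}{18094560}$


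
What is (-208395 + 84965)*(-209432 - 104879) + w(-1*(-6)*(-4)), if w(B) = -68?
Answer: 38795406662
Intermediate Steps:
(-208395 + 84965)*(-209432 - 104879) + w(-1*(-6)*(-4)) = (-208395 + 84965)*(-209432 - 104879) - 68 = -123430*(-314311) - 68 = 38795406730 - 68 = 38795406662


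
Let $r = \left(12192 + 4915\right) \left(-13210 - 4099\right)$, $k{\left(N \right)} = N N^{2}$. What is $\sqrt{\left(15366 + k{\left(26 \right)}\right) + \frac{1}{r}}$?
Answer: $\frac{3 \sqrt{320921726549559922415}}{296105063} \approx 181.5$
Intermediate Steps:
$k{\left(N \right)} = N^{3}$
$r = -296105063$ ($r = 17107 \left(-17309\right) = -296105063$)
$\sqrt{\left(15366 + k{\left(26 \right)}\right) + \frac{1}{r}} = \sqrt{\left(15366 + 26^{3}\right) + \frac{1}{-296105063}} = \sqrt{\left(15366 + 17576\right) - \frac{1}{296105063}} = \sqrt{32942 - \frac{1}{296105063}} = \sqrt{\frac{9754292985345}{296105063}} = \frac{3 \sqrt{320921726549559922415}}{296105063}$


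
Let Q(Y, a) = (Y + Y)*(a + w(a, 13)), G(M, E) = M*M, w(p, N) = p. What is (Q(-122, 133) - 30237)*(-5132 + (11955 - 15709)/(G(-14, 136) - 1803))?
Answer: 784282465170/1607 ≈ 4.8804e+8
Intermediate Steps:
G(M, E) = M²
Q(Y, a) = 4*Y*a (Q(Y, a) = (Y + Y)*(a + a) = (2*Y)*(2*a) = 4*Y*a)
(Q(-122, 133) - 30237)*(-5132 + (11955 - 15709)/(G(-14, 136) - 1803)) = (4*(-122)*133 - 30237)*(-5132 + (11955 - 15709)/((-14)² - 1803)) = (-64904 - 30237)*(-5132 - 3754/(196 - 1803)) = -95141*(-5132 - 3754/(-1607)) = -95141*(-5132 - 3754*(-1/1607)) = -95141*(-5132 + 3754/1607) = -95141*(-8243370/1607) = 784282465170/1607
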